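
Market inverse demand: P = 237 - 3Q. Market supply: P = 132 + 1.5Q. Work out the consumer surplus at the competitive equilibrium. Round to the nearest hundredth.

816.67

Set 237 - 3Q = 132 + 1.5Q, which gives 105 = 4.5Q, so Q* = 23.3333 and P* = 237 - 3(23.3333) = 167.
The demand choke price is 237, so CS = (1/2)(Q*)(237 - P*) = (1/2)(23.3333)(70) = 816.6667.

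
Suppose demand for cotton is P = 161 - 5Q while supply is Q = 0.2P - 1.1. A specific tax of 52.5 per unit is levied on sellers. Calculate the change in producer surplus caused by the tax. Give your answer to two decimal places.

Rewriting supply in inverse form: P = 5.5 + 5Q.
Pre-tax equilibrium: 161 - 5Q = 5.5 + 5Q gives Q* = 15.55, P* = 83.25.
A tax on sellers shifts supply up by 52.5: 161 - 5Q = 5.5 + 5Q + 52.5, so Q_t = 10.3. Buyers pay P_b = 109.5; sellers receive P_s = P_b - 52.5 = 57.
Producers lose the trapezoid between P_s and P* out to Q_t plus the triangle from Q_t to Q*: change in PS = 265.225 - 604.5063 = -339.2812.

-339.28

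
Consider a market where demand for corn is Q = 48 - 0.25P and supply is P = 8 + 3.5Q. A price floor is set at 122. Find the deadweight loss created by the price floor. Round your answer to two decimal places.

185.50

Rewriting demand in inverse form: P = 192 - 4Q.
Without the control, 192 - 4Q = 8 + 3.5Q so Q* = 24.5333 and P* = 93.8667.
At the floor price 122, quantity demanded is (192 - 122)/4 = 17.5; demand is the short side, so Q = 17.5 trades at P = 122.
At Q = 17.5 the demand price is 122 and the supply price is 69.25. Deadweight loss is the triangle between the curves from 17.5 to 24.5333: (1/2)(122 - 69.25)(24.5333 - 17.5) = 185.5042.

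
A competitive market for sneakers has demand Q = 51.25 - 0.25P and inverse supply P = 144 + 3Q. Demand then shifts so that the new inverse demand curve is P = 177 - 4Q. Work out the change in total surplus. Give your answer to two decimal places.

Rewriting demand in inverse form: P = 205 - 4Q.
Initial equilibrium: Q_0 = 8.7143, P_0 = 170.1429; CS_0 = (1/2)(8.7143)(34.8571) = 151.8776, PS_0 = (1/2)(8.7143)(26.1429) = 113.9082.
New equilibrium: 177 - 4Q = 144 + 3Q gives Q_1 = 4.7143, P_1 = 158.1429; CS_1 = 44.449, PS_1 = 33.3367.
Change in total surplus = (44.449 + 33.3367) - (151.8776 + 113.9082) = -188.

-188.00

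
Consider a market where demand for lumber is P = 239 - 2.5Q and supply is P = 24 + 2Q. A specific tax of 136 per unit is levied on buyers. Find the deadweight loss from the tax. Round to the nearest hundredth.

2055.11

Without the tax, 239 - 2.5Q = 24 + 2Q so Q* = 47.7778 and P* = 119.5556.
With the tax, buyers' net willingness to pay falls by 136: (239 - 136) - 2.5Q = 24 + 2Q, so Q_t = 17.5556. Buyers pay P_b = 195.1111; sellers receive P_s = P_b - 136 = 59.1111.
Deadweight loss is the triangle between the curves from Q_t to Q*: (1/2)(47.7778 - 17.5556)(136) = 2055.1111.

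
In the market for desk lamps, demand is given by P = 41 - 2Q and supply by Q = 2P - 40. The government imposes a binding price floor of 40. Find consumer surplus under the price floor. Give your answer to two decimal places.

0.25

Rewriting supply in inverse form: P = 20 + 0.5Q.
Free-market equilibrium: 41 - 2Q = 20 + 0.5Q gives Q* = 8.4, P* = 24.2.
At the floor price 40, quantity demanded is (41 - 40)/2 = 0.5; demand is the short side, so Q = 0.5 trades at P = 40.
CS is the triangle under demand above 40: (1/2)(0.5)(41 - 40) = 0.25.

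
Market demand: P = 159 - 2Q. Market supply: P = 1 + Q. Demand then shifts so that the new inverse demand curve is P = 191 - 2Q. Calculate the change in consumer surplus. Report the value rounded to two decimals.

1237.33

Initial equilibrium: Q_0 = 52.6667, P_0 = 53.6667; CS_0 = (1/2)(52.6667)(105.3333) = 2773.7778, PS_0 = (1/2)(52.6667)(52.6667) = 1386.8889.
New equilibrium: 191 - 2Q = 1 + Q gives Q_1 = 63.3333, P_1 = 64.3333; CS_1 = 4011.1111, PS_1 = 2005.5556.
Change in consumer surplus = 4011.1111 - 2773.7778 = 1237.3333.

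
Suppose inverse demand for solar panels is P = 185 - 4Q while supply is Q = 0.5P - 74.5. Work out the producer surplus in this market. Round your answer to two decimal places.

36.00

Rewriting supply in inverse form: P = 149 + 2Q.
Setting demand equal to supply, 36 = 6Q, so Q* = 6 and P* = 161.
Producer surplus is the triangle above supply below P*: (1/2)(6)(161 - 149) = (1/2)(6)(12) = 36.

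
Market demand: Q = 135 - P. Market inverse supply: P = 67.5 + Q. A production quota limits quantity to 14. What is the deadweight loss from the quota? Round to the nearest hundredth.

Rewriting demand in inverse form: P = 135 - Q.
Without the quota, 135 - Q = 67.5 + Q gives Q* = 33.75.
At Q = 14 the demand price is 135 - (14) = 121 and the supply price is 67.5 + (14) = 81.5.
DWL = (1/2)(gap between curves at 14) x (Q* - 14) = (1/2)(39.5)(19.75) = 390.0625.

390.06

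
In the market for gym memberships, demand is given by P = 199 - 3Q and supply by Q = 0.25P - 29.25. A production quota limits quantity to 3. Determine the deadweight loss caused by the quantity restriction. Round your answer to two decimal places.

265.79

Rewriting supply in inverse form: P = 117 + 4Q.
Without the quota, 199 - 3Q = 117 + 4Q gives Q* = 11.7143.
At Q = 3 the demand price is 199 - 3(3) = 190 and the supply price is 117 + 4(3) = 129.
Deadweight loss is the triangle between the curves from 3 to 11.7143: (1/2)(190 - 129)(11.7143 - 3) = 265.7857.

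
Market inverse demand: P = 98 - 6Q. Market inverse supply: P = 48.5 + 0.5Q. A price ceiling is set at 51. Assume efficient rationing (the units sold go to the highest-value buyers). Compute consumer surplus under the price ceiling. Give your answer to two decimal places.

160.00

Without the control, 98 - 6Q = 48.5 + 0.5Q so Q* = 7.6154 and P* = 52.3077.
At the ceiling price 51, quantity supplied is (51 - 48.5)/0.5 = 5; supply is the short side, so Q = 5 trades at P = 51.
The demand price at Q = 5 is 68. CS is the trapezoid between demand and 51 over [0, 5]: (1/2)[(98 - 51) + (68 - 51)](5) = 160.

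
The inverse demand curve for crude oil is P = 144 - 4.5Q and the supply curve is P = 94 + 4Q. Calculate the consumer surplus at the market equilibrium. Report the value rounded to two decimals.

Equilibrium: 144 - 4.5Q = 94 + 4Q, so Q* = 5.8824 and P* = 117.5294.
CS is the area between the demand curve and P* from 0 to Q*: (1/2)(5.8824)(26.4706) = 77.8547.

77.85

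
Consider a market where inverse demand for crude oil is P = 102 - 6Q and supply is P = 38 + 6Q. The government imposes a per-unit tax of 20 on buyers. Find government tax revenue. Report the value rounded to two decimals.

73.33

Without the tax, 102 - 6Q = 38 + 6Q so Q* = 5.3333 and P* = 70.
A tax on buyers shifts demand down by 20: (102 - 20) - 6Q = 38 + 6Q, so Q_t = 3.6667. Buyers pay P_b = 80; sellers receive P_s = P_b - 20 = 60.
Tax revenue = t x Q_t = 20 x 3.6667 = 73.3333.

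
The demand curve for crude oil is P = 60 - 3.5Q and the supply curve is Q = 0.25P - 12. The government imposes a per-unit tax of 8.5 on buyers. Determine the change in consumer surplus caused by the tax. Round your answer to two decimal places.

Rewriting supply in inverse form: P = 48 + 4Q.
Pre-tax equilibrium: 60 - 3.5Q = 48 + 4Q gives Q* = 1.6, P* = 54.4.
With the tax, buyers' net willingness to pay falls by 8.5: (60 - 8.5) - 3.5Q = 48 + 4Q, so Q_t = 0.4667. Buyers pay P_b = 58.3667; sellers receive P_s = P_b - 8.5 = 49.8667.
CS falls from (1/2)(1.6)(5.6) = 4.48 to (1/2)(0.4667)(1.6333) = 0.3811, a change of -4.0989.

-4.10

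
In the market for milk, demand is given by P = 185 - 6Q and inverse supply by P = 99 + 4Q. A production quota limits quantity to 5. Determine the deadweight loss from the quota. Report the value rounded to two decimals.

Unrestricted equilibrium: Q* = (185 - 99)/(6 + 4) = 8.6.
At Q = 5 the demand price is 185 - 6(5) = 155 and the supply price is 99 + 4(5) = 119.
DWL = (1/2)(gap between curves at 5) x (Q* - 5) = (1/2)(36)(3.6) = 64.8.

64.80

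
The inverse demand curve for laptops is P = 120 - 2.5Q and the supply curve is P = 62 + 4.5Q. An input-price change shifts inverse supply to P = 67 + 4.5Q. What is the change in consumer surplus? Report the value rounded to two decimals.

Initial equilibrium: Q_0 = 8.2857, P_0 = 99.2857; CS_0 = (1/2)(8.2857)(20.7143) = 85.8163, PS_0 = (1/2)(8.2857)(37.2857) = 154.4694.
New equilibrium: 120 - 2.5Q = 67 + 4.5Q gives Q_1 = 7.5714, P_1 = 101.0714; CS_1 = 71.6582, PS_1 = 128.9847.
Change in consumer surplus = 71.6582 - 85.8163 = -14.1582.

-14.16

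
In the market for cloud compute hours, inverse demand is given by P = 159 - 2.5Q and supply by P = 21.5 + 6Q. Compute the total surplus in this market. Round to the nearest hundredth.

Equilibrium: 159 - 2.5Q = 21.5 + 6Q, so Q* = 16.1765 and P* = 118.5588.
Total surplus is the full triangle between the curves from 0 to Q*: (1/2)(16.1765)(159 - 21.5) = 1112.1324.

1112.13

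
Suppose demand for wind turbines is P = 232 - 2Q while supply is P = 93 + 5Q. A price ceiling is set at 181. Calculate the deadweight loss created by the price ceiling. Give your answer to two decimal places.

Free-market equilibrium: 232 - 2Q = 93 + 5Q gives Q* = 19.8571, P* = 192.2857.
At P = 181, sellers supply (181 - 93)/5 = 17.6 while buyers want more, so the quantity traded is 17.6 at price 181.
At Q = 17.6 the demand price is 196.8 and the supply price is 181. Deadweight loss is the triangle between the curves from 17.6 to 19.8571: (1/2)(196.8 - 181)(19.8571 - 17.6) = 17.8314.

17.83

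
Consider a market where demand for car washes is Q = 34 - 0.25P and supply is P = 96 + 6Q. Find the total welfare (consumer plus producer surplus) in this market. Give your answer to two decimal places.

Rewriting demand in inverse form: P = 136 - 4Q.
Set 136 - 4Q = 96 + 6Q, which gives 40 = 10Q, so Q* = 4 and P* = 136 - 4(4) = 120.
CS = (1/2)(4)(16) = 32 and PS = (1/2)(4)(24) = 48, so total surplus = 80.

80.00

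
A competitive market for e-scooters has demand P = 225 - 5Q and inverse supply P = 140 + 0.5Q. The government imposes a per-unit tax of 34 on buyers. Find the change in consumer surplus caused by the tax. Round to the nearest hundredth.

Pre-tax equilibrium: 225 - 5Q = 140 + 0.5Q gives Q* = 15.4545, P* = 147.7273.
A tax on buyers shifts demand down by 34: (225 - 34) - 5Q = 140 + 0.5Q, so Q_t = 9.2727. Buyers pay P_b = 178.6364; sellers receive P_s = P_b - 34 = 144.6364.
Consumers lose the trapezoid between P* and P_b out to Q_t plus the triangle from Q_t to Q*: change in CS = 214.9587 - 597.1074 = -382.1488.

-382.15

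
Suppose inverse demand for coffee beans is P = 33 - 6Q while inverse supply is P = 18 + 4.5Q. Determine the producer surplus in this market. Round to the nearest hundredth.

Equilibrium: 33 - 6Q = 18 + 4.5Q, so Q* = 1.4286 and P* = 24.4286.
PS is the area between P* and the supply curve from 0 to Q*: (1/2)(1.4286)(6.4286) = 4.5918.

4.59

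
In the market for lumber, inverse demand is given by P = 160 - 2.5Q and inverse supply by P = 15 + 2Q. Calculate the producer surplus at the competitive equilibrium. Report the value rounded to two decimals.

1038.27

Set 160 - 2.5Q = 15 + 2Q, which gives 145 = 4.5Q, so Q* = 32.2222 and P* = 160 - 2.5(32.2222) = 79.4444.
Producer surplus is the triangle above supply below P*: (1/2)(32.2222)(79.4444 - 15) = (1/2)(32.2222)(64.4444) = 1038.2716.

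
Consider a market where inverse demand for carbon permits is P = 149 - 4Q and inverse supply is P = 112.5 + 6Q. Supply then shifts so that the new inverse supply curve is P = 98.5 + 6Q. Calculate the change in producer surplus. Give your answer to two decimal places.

36.54

Initial equilibrium: Q_0 = 3.65, P_0 = 134.4; CS_0 = (1/2)(3.65)(14.6) = 26.645, PS_0 = (1/2)(3.65)(21.9) = 39.9675.
New equilibrium: 149 - 4Q = 98.5 + 6Q gives Q_1 = 5.05, P_1 = 128.8; CS_1 = 51.005, PS_1 = 76.5075.
Change in producer surplus = 76.5075 - 39.9675 = 36.54.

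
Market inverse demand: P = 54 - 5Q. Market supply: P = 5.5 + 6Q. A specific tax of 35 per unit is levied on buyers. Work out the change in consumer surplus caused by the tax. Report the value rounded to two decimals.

-44.83

Without the tax, 54 - 5Q = 5.5 + 6Q so Q* = 4.4091 and P* = 31.9545.
With the tax, buyers' net willingness to pay falls by 35: (54 - 35) - 5Q = 5.5 + 6Q, so Q_t = 1.2273. Buyers pay P_b = 47.8636; sellers receive P_s = P_b - 35 = 12.8636.
CS falls from (1/2)(4.4091)(22.0455) = 48.6002 to (1/2)(1.2273)(6.1364) = 3.7655, a change of -44.8347.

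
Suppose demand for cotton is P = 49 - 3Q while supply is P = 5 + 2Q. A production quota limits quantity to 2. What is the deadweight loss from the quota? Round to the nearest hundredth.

Without the quota, 49 - 3Q = 5 + 2Q gives Q* = 8.8.
At Q = 2 the demand price is 49 - 3(2) = 43 and the supply price is 5 + 2(2) = 9.
DWL = (1/2)(gap between curves at 2) x (Q* - 2) = (1/2)(34)(6.8) = 115.6.

115.60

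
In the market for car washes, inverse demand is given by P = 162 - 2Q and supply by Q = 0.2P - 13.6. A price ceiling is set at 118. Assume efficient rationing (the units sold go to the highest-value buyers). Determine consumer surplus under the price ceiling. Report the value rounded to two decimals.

340.00

Rewriting supply in inverse form: P = 68 + 5Q.
Free-market equilibrium: 162 - 2Q = 68 + 5Q gives Q* = 13.4286, P* = 135.1429.
At the ceiling price 118, quantity supplied is (118 - 68)/5 = 10; supply is the short side, so Q = 10 trades at P = 118.
The demand price at Q = 10 is 142. CS is the trapezoid between demand and 118 over [0, 10]: (1/2)[(162 - 118) + (142 - 118)](10) = 340.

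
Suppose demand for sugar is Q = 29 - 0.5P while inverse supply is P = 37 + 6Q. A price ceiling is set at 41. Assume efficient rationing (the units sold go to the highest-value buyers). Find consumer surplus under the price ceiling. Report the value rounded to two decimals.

10.89

Rewriting demand in inverse form: P = 58 - 2Q.
Free-market equilibrium: 58 - 2Q = 37 + 6Q gives Q* = 2.625, P* = 52.75.
At P = 41, sellers supply (41 - 37)/6 = 0.6667 while buyers want more, so the quantity traded is 0.6667 at price 41.
The demand price at Q = 0.6667 is 56.6667. CS is the trapezoid between demand and 41 over [0, 0.6667]: (1/2)[(58 - 41) + (56.6667 - 41)](0.6667) = 10.8889.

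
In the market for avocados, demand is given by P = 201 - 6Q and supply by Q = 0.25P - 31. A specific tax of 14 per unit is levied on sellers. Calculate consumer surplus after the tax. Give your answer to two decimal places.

Rewriting supply in inverse form: P = 124 + 4Q.
Without the tax, 201 - 6Q = 124 + 4Q so Q* = 7.7 and P* = 154.8.
A tax on sellers shifts supply up by 14: 201 - 6Q = 124 + 4Q + 14, so Q_t = 6.3. Buyers pay P_b = 163.2; sellers receive P_s = P_b - 14 = 149.2.
Consumer surplus is the triangle under demand above P_b: (1/2)(6.3)(201 - 163.2) = 119.07.

119.07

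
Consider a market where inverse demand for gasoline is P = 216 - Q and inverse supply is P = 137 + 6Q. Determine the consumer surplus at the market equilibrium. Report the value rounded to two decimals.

Set 216 - Q = 137 + 6Q, which gives 79 = 7Q, so Q* = 11.2857 and P* = 216 - (11.2857) = 204.7143.
Consumer surplus is the triangle under demand above P*: (1/2)(11.2857)(216 - 204.7143) = (1/2)(11.2857)(11.2857) = 63.6837.

63.68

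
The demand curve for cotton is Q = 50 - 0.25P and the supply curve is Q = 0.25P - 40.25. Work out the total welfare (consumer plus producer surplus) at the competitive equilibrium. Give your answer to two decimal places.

95.06

Rewriting demand in inverse form: P = 200 - 4Q.
Rewriting supply in inverse form: P = 161 + 4Q.
Set 200 - 4Q = 161 + 4Q, which gives 39 = 8Q, so Q* = 4.875 and P* = 200 - 4(4.875) = 180.5.
CS = (1/2)(4.875)(19.5) = 47.5312 and PS = (1/2)(4.875)(19.5) = 47.5312, so total surplus = 95.0625.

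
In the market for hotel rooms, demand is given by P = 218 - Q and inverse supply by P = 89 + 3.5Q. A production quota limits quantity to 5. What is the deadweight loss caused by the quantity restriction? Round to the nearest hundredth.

1260.25

Without the quota, 218 - Q = 89 + 3.5Q gives Q* = 28.6667.
At Q = 5 the demand price is 218 - (5) = 213 and the supply price is 89 + 3.5(5) = 106.5.
DWL = (1/2)(gap between curves at 5) x (Q* - 5) = (1/2)(106.5)(23.6667) = 1260.25.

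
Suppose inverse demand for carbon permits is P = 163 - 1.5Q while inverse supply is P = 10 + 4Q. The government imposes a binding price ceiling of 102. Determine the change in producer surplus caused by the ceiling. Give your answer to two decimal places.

-489.70

Free-market equilibrium: 163 - 1.5Q = 10 + 4Q gives Q* = 27.8182, P* = 121.2727.
At P = 102, sellers supply (102 - 10)/4 = 23 while buyers want more, so the quantity traded is 23 at price 102.
PS goes from (1/2)(27.8182)(111.2727) = 1547.7025 to 1058 (computed as (102 - 10)(23) - (1/2)(4)(23)^2), a change of -489.7025.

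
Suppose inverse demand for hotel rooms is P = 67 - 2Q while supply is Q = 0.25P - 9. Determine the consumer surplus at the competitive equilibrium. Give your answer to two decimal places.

Rewriting supply in inverse form: P = 36 + 4Q.
Equilibrium: 67 - 2Q = 36 + 4Q, so Q* = 5.1667 and P* = 56.6667.
CS is the area between the demand curve and P* from 0 to Q*: (1/2)(5.1667)(10.3333) = 26.6944.

26.69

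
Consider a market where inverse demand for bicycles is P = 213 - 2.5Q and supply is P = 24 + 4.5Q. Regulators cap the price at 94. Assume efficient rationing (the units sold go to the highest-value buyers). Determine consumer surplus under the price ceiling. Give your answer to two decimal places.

1548.64

Free-market equilibrium: 213 - 2.5Q = 24 + 4.5Q gives Q* = 27, P* = 145.5.
At P = 94, sellers supply (94 - 24)/4.5 = 15.5556 while buyers want more, so the quantity traded is 15.5556 at price 94.
The demand price at Q = 15.5556 is 174.1111. CS is the trapezoid between demand and 94 over [0, 15.5556]: (1/2)[(213 - 94) + (174.1111 - 94)](15.5556) = 1548.642.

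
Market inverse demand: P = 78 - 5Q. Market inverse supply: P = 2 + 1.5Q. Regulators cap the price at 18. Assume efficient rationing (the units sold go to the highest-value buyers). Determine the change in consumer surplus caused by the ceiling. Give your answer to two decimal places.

Free-market equilibrium: 78 - 5Q = 2 + 1.5Q gives Q* = 11.6923, P* = 19.5385.
At the ceiling price 18, quantity supplied is (18 - 2)/1.5 = 10.6667; supply is the short side, so Q = 10.6667 trades at P = 18.
CS goes from (1/2)(11.6923)(58.4615) = 341.7751 to 355.5556 (computed as (78 - 18)(10.6667) - (1/2)(5)(10.6667)^2), a change of 13.7804.

13.78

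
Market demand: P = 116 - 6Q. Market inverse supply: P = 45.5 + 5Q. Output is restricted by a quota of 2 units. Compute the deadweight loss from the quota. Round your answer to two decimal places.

Without the quota, 116 - 6Q = 45.5 + 5Q gives Q* = 6.4091.
At Q = 2 the demand price is 116 - 6(2) = 104 and the supply price is 45.5 + 5(2) = 55.5.
Deadweight loss is the triangle between the curves from 2 to 6.4091: (1/2)(104 - 55.5)(6.4091 - 2) = 106.9205.

106.92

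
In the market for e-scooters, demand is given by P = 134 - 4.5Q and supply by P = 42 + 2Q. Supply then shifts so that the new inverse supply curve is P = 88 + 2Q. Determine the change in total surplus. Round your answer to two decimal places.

Initial equilibrium: Q_0 = 14.1538, P_0 = 70.3077; CS_0 = (1/2)(14.1538)(63.6923) = 450.7456, PS_0 = (1/2)(14.1538)(28.3077) = 200.3314.
New equilibrium: 134 - 4.5Q = 88 + 2Q gives Q_1 = 7.0769, P_1 = 102.1538; CS_1 = 112.6864, PS_1 = 50.0828.
Change in total surplus = (112.6864 + 50.0828) - (450.7456 + 200.3314) = -488.3077.

-488.31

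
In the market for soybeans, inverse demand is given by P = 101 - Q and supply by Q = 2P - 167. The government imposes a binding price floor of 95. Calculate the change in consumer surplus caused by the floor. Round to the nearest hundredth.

Rewriting supply in inverse form: P = 83.5 + 0.5Q.
Without the control, 101 - Q = 83.5 + 0.5Q so Q* = 11.6667 and P* = 89.3333.
At the floor price 95, quantity demanded is (101 - 95)/1 = 6; demand is the short side, so Q = 6 trades at P = 95.
CS goes from (1/2)(11.6667)(11.6667) = 68.0556 to 18 (computed as (101 - 95)(6) - (1/2)(1)(6)^2), a change of -50.0556.

-50.06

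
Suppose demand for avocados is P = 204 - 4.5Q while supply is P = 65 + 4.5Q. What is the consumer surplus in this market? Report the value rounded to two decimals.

536.69

Setting demand equal to supply, 139 = 9Q, so Q* = 15.4444 and P* = 134.5.
The demand choke price is 204, so CS = (1/2)(Q*)(204 - P*) = (1/2)(15.4444)(69.5) = 536.6944.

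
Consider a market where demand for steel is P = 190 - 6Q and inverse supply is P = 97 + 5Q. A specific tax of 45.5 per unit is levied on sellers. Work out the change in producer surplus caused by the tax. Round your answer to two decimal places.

Without the tax, 190 - 6Q = 97 + 5Q so Q* = 8.4545 and P* = 139.2727.
A tax on sellers shifts supply up by 45.5: 190 - 6Q = 97 + 5Q + 45.5, so Q_t = 4.3182. Buyers pay P_b = 164.0909; sellers receive P_s = P_b - 45.5 = 118.5909.
Producers lose the trapezoid between P_s and P* out to Q_t plus the triangle from Q_t to Q*: change in PS = 46.6167 - 178.6983 = -132.0816.

-132.08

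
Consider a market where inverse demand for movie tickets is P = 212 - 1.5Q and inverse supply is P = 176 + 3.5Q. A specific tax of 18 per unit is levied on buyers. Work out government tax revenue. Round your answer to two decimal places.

Without the tax, 212 - 1.5Q = 176 + 3.5Q so Q* = 7.2 and P* = 201.2.
A tax on buyers shifts demand down by 18: (212 - 18) - 1.5Q = 176 + 3.5Q, so Q_t = 3.6. Buyers pay P_b = 206.6; sellers receive P_s = P_b - 18 = 188.6.
Revenue is the tax times quantity traded: 18 x 3.6 = 64.8.

64.80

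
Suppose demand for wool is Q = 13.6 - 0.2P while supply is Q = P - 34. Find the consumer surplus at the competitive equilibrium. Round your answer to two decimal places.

Rewriting demand in inverse form: P = 68 - 5Q.
Rewriting supply in inverse form: P = 34 + Q.
Set 68 - 5Q = 34 + Q, which gives 34 = 6Q, so Q* = 5.6667 and P* = 68 - 5(5.6667) = 39.6667.
Consumer surplus is the triangle under demand above P*: (1/2)(5.6667)(68 - 39.6667) = (1/2)(5.6667)(28.3333) = 80.2778.

80.28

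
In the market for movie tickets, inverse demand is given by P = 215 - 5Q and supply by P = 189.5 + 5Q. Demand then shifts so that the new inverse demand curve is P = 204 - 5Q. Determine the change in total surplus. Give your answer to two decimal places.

-22.00

Initial equilibrium: Q_0 = 2.55, P_0 = 202.25; CS_0 = (1/2)(2.55)(12.75) = 16.2563, PS_0 = (1/2)(2.55)(12.75) = 16.2563.
New equilibrium: 204 - 5Q = 189.5 + 5Q gives Q_1 = 1.45, P_1 = 196.75; CS_1 = 5.2562, PS_1 = 5.2562.
Change in total surplus = (5.2562 + 5.2562) - (16.2563 + 16.2563) = -22.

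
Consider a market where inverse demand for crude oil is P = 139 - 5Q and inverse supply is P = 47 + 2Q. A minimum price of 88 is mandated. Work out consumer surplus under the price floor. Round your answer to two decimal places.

Without the control, 139 - 5Q = 47 + 2Q so Q* = 13.1429 and P* = 73.2857.
At P = 88, buyers demand (139 - 88)/5 = 10.2 while sellers would supply more, so the quantity traded is 10.2 at price 88.
CS is the triangle under demand above 88: (1/2)(10.2)(139 - 88) = 260.1.

260.10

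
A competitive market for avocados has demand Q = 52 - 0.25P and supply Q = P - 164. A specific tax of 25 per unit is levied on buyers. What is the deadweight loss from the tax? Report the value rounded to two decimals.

Rewriting demand in inverse form: P = 208 - 4Q.
Rewriting supply in inverse form: P = 164 + Q.
Pre-tax equilibrium: 208 - 4Q = 164 + Q gives Q* = 8.8, P* = 172.8.
With the tax, buyers' net willingness to pay falls by 25: (208 - 25) - 4Q = 164 + Q, so Q_t = 3.8. Buyers pay P_b = 192.8; sellers receive P_s = P_b - 25 = 167.8.
The welfare triangle lost has base Q* - Q_t = 5 and height t = 25, so DWL = (1/2)(5)(25) = 62.5.

62.50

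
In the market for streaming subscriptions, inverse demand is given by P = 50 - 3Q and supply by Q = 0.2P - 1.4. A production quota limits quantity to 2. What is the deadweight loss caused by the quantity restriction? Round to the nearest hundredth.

45.56

Rewriting supply in inverse form: P = 7 + 5Q.
Unrestricted equilibrium: Q* = (50 - 7)/(3 + 5) = 5.375.
At Q = 2 the demand price is 50 - 3(2) = 44 and the supply price is 7 + 5(2) = 17.
DWL = (1/2)(gap between curves at 2) x (Q* - 2) = (1/2)(27)(3.375) = 45.5625.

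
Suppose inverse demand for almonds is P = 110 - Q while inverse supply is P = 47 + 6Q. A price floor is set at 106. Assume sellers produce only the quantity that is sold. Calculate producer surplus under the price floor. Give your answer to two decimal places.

188.00

Free-market equilibrium: 110 - Q = 47 + 6Q gives Q* = 9, P* = 101.
At the floor price 106, quantity demanded is (110 - 106)/1 = 4; demand is the short side, so Q = 4 trades at P = 106.
The supply price at Q = 4 is 71. PS is the trapezoid between 106 and supply over [0, 4]: (1/2)[(106 - 47) + (106 - 71)](4) = 188.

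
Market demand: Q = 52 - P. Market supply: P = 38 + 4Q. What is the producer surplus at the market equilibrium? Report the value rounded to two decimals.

Rewriting demand in inverse form: P = 52 - Q.
Setting demand equal to supply, 14 = 5Q, so Q* = 2.8 and P* = 49.2.
The supply curve's price intercept is 38, so PS = (1/2)(Q*)(P* - 38) = (1/2)(2.8)(11.2) = 15.68.

15.68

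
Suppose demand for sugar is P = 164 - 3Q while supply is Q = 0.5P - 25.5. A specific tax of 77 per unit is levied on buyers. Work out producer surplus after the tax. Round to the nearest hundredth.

Rewriting supply in inverse form: P = 51 + 2Q.
Pre-tax equilibrium: 164 - 3Q = 51 + 2Q gives Q* = 22.6, P* = 96.2.
A tax on buyers shifts demand down by 77: (164 - 77) - 3Q = 51 + 2Q, so Q_t = 7.2. Buyers pay P_b = 142.4; sellers receive P_s = P_b - 77 = 65.4.
Producer surplus is the triangle above supply below P_s: (1/2)(7.2)(65.4 - 51) = 51.84.

51.84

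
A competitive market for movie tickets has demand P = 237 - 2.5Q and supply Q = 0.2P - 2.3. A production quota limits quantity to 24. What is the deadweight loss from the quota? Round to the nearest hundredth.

138.02

Rewriting supply in inverse form: P = 11.5 + 5Q.
Unrestricted equilibrium: Q* = (237 - 11.5)/(2.5 + 5) = 30.0667.
At Q = 24 the demand price is 237 - 2.5(24) = 177 and the supply price is 11.5 + 5(24) = 131.5.
DWL = (1/2)(gap between curves at 24) x (Q* - 24) = (1/2)(45.5)(6.0667) = 138.0167.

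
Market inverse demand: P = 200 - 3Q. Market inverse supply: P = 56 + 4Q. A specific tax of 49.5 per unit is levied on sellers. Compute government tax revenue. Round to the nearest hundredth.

Without the tax, 200 - 3Q = 56 + 4Q so Q* = 20.5714 and P* = 138.2857.
A tax on sellers shifts supply up by 49.5: 200 - 3Q = 56 + 4Q + 49.5, so Q_t = 13.5. Buyers pay P_b = 159.5; sellers receive P_s = P_b - 49.5 = 110.
Revenue is the tax times quantity traded: 49.5 x 13.5 = 668.25.

668.25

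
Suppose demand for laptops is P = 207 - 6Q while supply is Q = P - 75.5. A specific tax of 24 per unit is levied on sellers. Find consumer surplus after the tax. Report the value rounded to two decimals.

Rewriting supply in inverse form: P = 75.5 + Q.
Pre-tax equilibrium: 207 - 6Q = 75.5 + Q gives Q* = 18.7857, P* = 94.2857.
With the tax, sellers need 24 more per unit: 207 - 6Q = 75.5 + Q + 24, so Q_t = 15.3571. Buyers pay P_b = 114.8571; sellers receive P_s = P_b - 24 = 90.8571.
Consumer surplus is the triangle under demand above P_b: (1/2)(15.3571)(207 - 114.8571) = 707.5255.

707.53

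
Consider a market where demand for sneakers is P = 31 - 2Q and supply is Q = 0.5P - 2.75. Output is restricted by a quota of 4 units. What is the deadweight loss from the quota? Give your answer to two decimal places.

11.28

Rewriting supply in inverse form: P = 5.5 + 2Q.
Unrestricted equilibrium: Q* = (31 - 5.5)/(2 + 2) = 6.375.
At Q = 4 the demand price is 31 - 2(4) = 23 and the supply price is 5.5 + 2(4) = 13.5.
DWL = (1/2)(gap between curves at 4) x (Q* - 4) = (1/2)(9.5)(2.375) = 11.2812.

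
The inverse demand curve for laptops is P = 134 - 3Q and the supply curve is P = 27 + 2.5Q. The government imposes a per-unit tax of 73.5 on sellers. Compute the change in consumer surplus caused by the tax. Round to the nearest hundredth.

Pre-tax equilibrium: 134 - 3Q = 27 + 2.5Q gives Q* = 19.4545, P* = 75.6364.
A tax on sellers shifts supply up by 73.5: 134 - 3Q = 27 + 2.5Q + 73.5, so Q_t = 6.0909. Buyers pay P_b = 115.7273; sellers receive P_s = P_b - 73.5 = 42.2273.
Consumers lose the trapezoid between P* and P_b out to Q_t plus the triangle from Q_t to Q*: change in CS = 55.6488 - 567.719 = -512.0702.

-512.07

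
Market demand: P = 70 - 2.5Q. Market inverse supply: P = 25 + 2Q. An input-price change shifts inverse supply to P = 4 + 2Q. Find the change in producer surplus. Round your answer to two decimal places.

Initial equilibrium: Q_0 = 10, P_0 = 45; CS_0 = (1/2)(10)(25) = 125, PS_0 = (1/2)(10)(20) = 100.
New equilibrium: 70 - 2.5Q = 4 + 2Q gives Q_1 = 14.6667, P_1 = 33.3333; CS_1 = 268.8889, PS_1 = 215.1111.
Change in producer surplus = 215.1111 - 100 = 115.1111.

115.11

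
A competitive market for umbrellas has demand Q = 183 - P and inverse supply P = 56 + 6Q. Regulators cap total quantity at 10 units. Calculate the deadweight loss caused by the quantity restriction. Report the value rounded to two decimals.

232.07

Rewriting demand in inverse form: P = 183 - Q.
Unrestricted equilibrium: Q* = (183 - 56)/(1 + 6) = 18.1429.
At Q = 10 the demand price is 183 - (10) = 173 and the supply price is 56 + 6(10) = 116.
DWL = (1/2)(gap between curves at 10) x (Q* - 10) = (1/2)(57)(8.1429) = 232.0714.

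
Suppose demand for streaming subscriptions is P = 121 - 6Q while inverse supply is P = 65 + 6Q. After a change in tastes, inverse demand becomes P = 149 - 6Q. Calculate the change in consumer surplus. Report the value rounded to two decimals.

Initial equilibrium: Q_0 = 4.6667, P_0 = 93; CS_0 = (1/2)(4.6667)(28) = 65.3333, PS_0 = (1/2)(4.6667)(28) = 65.3333.
New equilibrium: 149 - 6Q = 65 + 6Q gives Q_1 = 7, P_1 = 107; CS_1 = 147, PS_1 = 147.
Change in consumer surplus = 147 - 65.3333 = 81.6667.

81.67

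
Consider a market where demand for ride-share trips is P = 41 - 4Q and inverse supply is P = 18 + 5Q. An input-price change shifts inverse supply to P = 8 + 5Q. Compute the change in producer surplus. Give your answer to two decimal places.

Initial equilibrium: Q_0 = 2.5556, P_0 = 30.7778; CS_0 = (1/2)(2.5556)(10.2222) = 13.0617, PS_0 = (1/2)(2.5556)(12.7778) = 16.3272.
New equilibrium: 41 - 4Q = 8 + 5Q gives Q_1 = 3.6667, P_1 = 26.3333; CS_1 = 26.8889, PS_1 = 33.6111.
Change in producer surplus = 33.6111 - 16.3272 = 17.284.

17.28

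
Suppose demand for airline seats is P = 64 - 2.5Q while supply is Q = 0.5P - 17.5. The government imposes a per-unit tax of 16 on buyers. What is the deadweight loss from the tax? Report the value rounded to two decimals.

28.44

Rewriting supply in inverse form: P = 35 + 2Q.
Pre-tax equilibrium: 64 - 2.5Q = 35 + 2Q gives Q* = 6.4444, P* = 47.8889.
A tax on buyers shifts demand down by 16: (64 - 16) - 2.5Q = 35 + 2Q, so Q_t = 2.8889. Buyers pay P_b = 56.7778; sellers receive P_s = P_b - 16 = 40.7778.
The welfare triangle lost has base Q* - Q_t = 3.5556 and height t = 16, so DWL = (1/2)(3.5556)(16) = 28.4444.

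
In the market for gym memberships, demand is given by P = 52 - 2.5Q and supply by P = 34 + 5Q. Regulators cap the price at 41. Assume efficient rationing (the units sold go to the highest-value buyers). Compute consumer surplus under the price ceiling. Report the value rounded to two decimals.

12.95

Free-market equilibrium: 52 - 2.5Q = 34 + 5Q gives Q* = 2.4, P* = 46.
At P = 41, sellers supply (41 - 34)/5 = 1.4 while buyers want more, so the quantity traded is 1.4 at price 41.
The demand price at Q = 1.4 is 48.5. CS is the trapezoid between demand and 41 over [0, 1.4]: (1/2)[(52 - 41) + (48.5 - 41)](1.4) = 12.95.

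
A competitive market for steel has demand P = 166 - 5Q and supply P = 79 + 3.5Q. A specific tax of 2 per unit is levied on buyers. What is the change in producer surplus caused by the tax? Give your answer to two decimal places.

Pre-tax equilibrium: 166 - 5Q = 79 + 3.5Q gives Q* = 10.2353, P* = 114.8235.
A tax on buyers shifts demand down by 2: (166 - 2) - 5Q = 79 + 3.5Q, so Q_t = 10. Buyers pay P_b = 116; sellers receive P_s = P_b - 2 = 114.
Producers lose the trapezoid between P_s and P* out to Q_t plus the triangle from Q_t to Q*: change in PS = 175 - 183.3322 = -8.3322.

-8.33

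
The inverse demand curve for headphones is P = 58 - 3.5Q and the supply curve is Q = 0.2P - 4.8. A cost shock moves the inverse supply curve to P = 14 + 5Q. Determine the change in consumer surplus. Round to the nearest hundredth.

Rewriting supply in inverse form: P = 24 + 5Q.
Initial equilibrium: Q_0 = 4, P_0 = 44; CS_0 = (1/2)(4)(14) = 28, PS_0 = (1/2)(4)(20) = 40.
New equilibrium: 58 - 3.5Q = 14 + 5Q gives Q_1 = 5.1765, P_1 = 39.8824; CS_1 = 46.8927, PS_1 = 66.9896.
Change in consumer surplus = 46.8927 - 28 = 18.8927.

18.89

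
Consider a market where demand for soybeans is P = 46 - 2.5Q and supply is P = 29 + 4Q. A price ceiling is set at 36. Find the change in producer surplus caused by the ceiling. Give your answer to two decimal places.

Free-market equilibrium: 46 - 2.5Q = 29 + 4Q gives Q* = 2.6154, P* = 39.4615.
At P = 36, sellers supply (36 - 29)/4 = 1.75 while buyers want more, so the quantity traded is 1.75 at price 36.
PS goes from (1/2)(2.6154)(10.4615) = 13.6805 to 6.125 (computed as (36 - 29)(1.75) - (1/2)(4)(1.75)^2), a change of -7.5555.

-7.56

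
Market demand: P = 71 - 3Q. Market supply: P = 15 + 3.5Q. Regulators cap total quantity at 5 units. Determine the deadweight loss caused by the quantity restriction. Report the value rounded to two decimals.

42.48

Unrestricted equilibrium: Q* = (71 - 15)/(3 + 3.5) = 8.6154.
At Q = 5 the demand price is 71 - 3(5) = 56 and the supply price is 15 + 3.5(5) = 32.5.
DWL = (1/2)(gap between curves at 5) x (Q* - 5) = (1/2)(23.5)(3.6154) = 42.4808.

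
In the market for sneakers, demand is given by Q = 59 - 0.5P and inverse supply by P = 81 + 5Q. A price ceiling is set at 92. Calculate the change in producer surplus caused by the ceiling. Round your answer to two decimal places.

-57.75

Rewriting demand in inverse form: P = 118 - 2Q.
Free-market equilibrium: 118 - 2Q = 81 + 5Q gives Q* = 5.2857, P* = 107.4286.
At the ceiling price 92, quantity supplied is (92 - 81)/5 = 2.2; supply is the short side, so Q = 2.2 trades at P = 92.
PS goes from (1/2)(5.2857)(26.4286) = 69.8469 to 12.1 (computed as (92 - 81)(2.2) - (1/2)(5)(2.2)^2), a change of -57.7469.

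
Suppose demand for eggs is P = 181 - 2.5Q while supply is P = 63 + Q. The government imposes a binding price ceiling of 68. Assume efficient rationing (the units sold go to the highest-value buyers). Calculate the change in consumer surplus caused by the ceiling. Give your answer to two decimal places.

Free-market equilibrium: 181 - 2.5Q = 63 + Q gives Q* = 33.7143, P* = 96.7143.
At the ceiling price 68, quantity supplied is (68 - 63)/1 = 5; supply is the short side, so Q = 5 trades at P = 68.
CS goes from (1/2)(33.7143)(84.2857) = 1420.8163 to 533.75 (computed as (181 - 68)(5) - (1/2)(2.5)(5)^2), a change of -887.0663.

-887.07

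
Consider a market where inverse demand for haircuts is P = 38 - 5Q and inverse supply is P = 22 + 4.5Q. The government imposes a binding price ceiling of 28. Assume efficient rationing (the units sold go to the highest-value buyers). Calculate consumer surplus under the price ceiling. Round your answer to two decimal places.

Free-market equilibrium: 38 - 5Q = 22 + 4.5Q gives Q* = 1.6842, P* = 29.5789.
At the ceiling price 28, quantity supplied is (28 - 22)/4.5 = 1.3333; supply is the short side, so Q = 1.3333 trades at P = 28.
The demand price at Q = 1.3333 is 31.3333. CS is the trapezoid between demand and 28 over [0, 1.3333]: (1/2)[(38 - 28) + (31.3333 - 28)](1.3333) = 8.8889.

8.89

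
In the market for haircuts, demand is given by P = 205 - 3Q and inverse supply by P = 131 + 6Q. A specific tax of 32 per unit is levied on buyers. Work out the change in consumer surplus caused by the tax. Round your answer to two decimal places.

Pre-tax equilibrium: 205 - 3Q = 131 + 6Q gives Q* = 8.2222, P* = 180.3333.
A tax on buyers shifts demand down by 32: (205 - 32) - 3Q = 131 + 6Q, so Q_t = 4.6667. Buyers pay P_b = 191; sellers receive P_s = P_b - 32 = 159.
CS falls from (1/2)(8.2222)(24.6667) = 101.4074 to (1/2)(4.6667)(14) = 32.6667, a change of -68.7407.

-68.74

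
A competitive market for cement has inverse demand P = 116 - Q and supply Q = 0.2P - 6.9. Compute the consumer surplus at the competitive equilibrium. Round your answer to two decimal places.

92.25

Rewriting supply in inverse form: P = 34.5 + 5Q.
Equilibrium: 116 - Q = 34.5 + 5Q, so Q* = 13.5833 and P* = 102.4167.
The demand choke price is 116, so CS = (1/2)(Q*)(116 - P*) = (1/2)(13.5833)(13.5833) = 92.2535.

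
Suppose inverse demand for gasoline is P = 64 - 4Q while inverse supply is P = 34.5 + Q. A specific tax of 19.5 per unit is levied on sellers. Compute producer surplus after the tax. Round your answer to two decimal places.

Pre-tax equilibrium: 64 - 4Q = 34.5 + Q gives Q* = 5.9, P* = 40.4.
With the tax, sellers need 19.5 more per unit: 64 - 4Q = 34.5 + Q + 19.5, so Q_t = 2. Buyers pay P_b = 56; sellers receive P_s = P_b - 19.5 = 36.5.
Producer surplus is the triangle above supply below P_s: (1/2)(2)(36.5 - 34.5) = 2.

2.00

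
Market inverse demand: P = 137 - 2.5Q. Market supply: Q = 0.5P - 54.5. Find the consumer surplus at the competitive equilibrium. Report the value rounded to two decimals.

48.40

Rewriting supply in inverse form: P = 109 + 2Q.
Setting demand equal to supply, 28 = 4.5Q, so Q* = 6.2222 and P* = 121.4444.
CS is the area between the demand curve and P* from 0 to Q*: (1/2)(6.2222)(15.5556) = 48.3951.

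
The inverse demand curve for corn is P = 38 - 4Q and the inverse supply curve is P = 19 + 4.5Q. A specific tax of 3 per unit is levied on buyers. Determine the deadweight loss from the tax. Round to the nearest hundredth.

0.53

Without the tax, 38 - 4Q = 19 + 4.5Q so Q* = 2.2353 and P* = 29.0588.
With the tax, buyers' net willingness to pay falls by 3: (38 - 3) - 4Q = 19 + 4.5Q, so Q_t = 1.8824. Buyers pay P_b = 30.4706; sellers receive P_s = P_b - 3 = 27.4706.
Deadweight loss is the triangle between the curves from Q_t to Q*: (1/2)(2.2353 - 1.8824)(3) = 0.5294.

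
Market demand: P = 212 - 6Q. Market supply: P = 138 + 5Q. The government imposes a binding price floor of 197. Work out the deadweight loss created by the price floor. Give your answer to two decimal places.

98.28

Free-market equilibrium: 212 - 6Q = 138 + 5Q gives Q* = 6.7273, P* = 171.6364.
At P = 197, buyers demand (212 - 197)/6 = 2.5 while sellers would supply more, so the quantity traded is 2.5 at price 197.
The lost-trades triangle has base Q* - 2.5 = 4.2273 and height equal to the gap between the curves at Q = 2.5, which is 197 - 150.5 = 46.5. DWL = (1/2)(4.2273)(46.5) = 98.2841.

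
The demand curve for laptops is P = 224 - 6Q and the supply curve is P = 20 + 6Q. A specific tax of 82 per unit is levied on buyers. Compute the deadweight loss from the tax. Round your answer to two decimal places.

Pre-tax equilibrium: 224 - 6Q = 20 + 6Q gives Q* = 17, P* = 122.
With the tax, buyers' net willingness to pay falls by 82: (224 - 82) - 6Q = 20 + 6Q, so Q_t = 10.1667. Buyers pay P_b = 163; sellers receive P_s = P_b - 82 = 81.
The welfare triangle lost has base Q* - Q_t = 6.8333 and height t = 82, so DWL = (1/2)(6.8333)(82) = 280.1667.

280.17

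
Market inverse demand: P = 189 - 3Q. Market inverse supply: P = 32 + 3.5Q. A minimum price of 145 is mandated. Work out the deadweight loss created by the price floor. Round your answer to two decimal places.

Free-market equilibrium: 189 - 3Q = 32 + 3.5Q gives Q* = 24.1538, P* = 116.5385.
At P = 145, buyers demand (189 - 145)/3 = 14.6667 while sellers would supply more, so the quantity traded is 14.6667 at price 145.
The lost-trades triangle has base Q* - 14.6667 = 9.4872 and height equal to the gap between the curves at Q = 14.6667, which is 145 - 83.3333 = 61.6667. DWL = (1/2)(9.4872)(61.6667) = 292.5214.

292.52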